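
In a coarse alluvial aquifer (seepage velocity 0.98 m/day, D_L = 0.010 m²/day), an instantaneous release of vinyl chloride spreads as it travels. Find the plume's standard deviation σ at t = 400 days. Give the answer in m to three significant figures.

Dispersive spreading gives a Gaussian with σ² = 2Dt; advection only shifts the center.
σ = √(2 × 0.010 × 400) = 2.83 m.

2.83 m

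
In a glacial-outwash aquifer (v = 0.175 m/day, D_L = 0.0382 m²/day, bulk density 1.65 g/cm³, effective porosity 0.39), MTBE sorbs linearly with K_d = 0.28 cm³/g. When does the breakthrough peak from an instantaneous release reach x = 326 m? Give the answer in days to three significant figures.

Retardation factor R = 1 + ρ_b·K_d/n = 1 + 1.65 × 0.28/0.39 = 2.185.
Sorption retards both mechanisms: v_R = v/R = 0.08009 m/day, D_R = D/R = 0.01748 m²/day.
Peak time from v_R²t² + 2D_R t − x² = 0: t = (√(D_R² + v_R²x²) − D_R)/v_R².
√(D_R² + v_R²x²) = √(0.01748² + 0.08009² × 326²) = 26.11; v_R² = 0.006414.
t = (26.11 − 0.01748)/0.006414 = 4070 days.

4070 days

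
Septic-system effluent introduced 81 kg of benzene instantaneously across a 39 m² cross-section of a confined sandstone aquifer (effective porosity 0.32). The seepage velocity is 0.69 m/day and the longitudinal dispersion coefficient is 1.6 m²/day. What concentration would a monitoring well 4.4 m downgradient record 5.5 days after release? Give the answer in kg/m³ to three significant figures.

0.611 kg/m³

For an instantaneous plane source, C(x,t) = M/(n_e·A·√(4πDt)) · exp(−(x−vt)²/(4Dt)), with n_e·A the pore (flow) area.
Plume center vt = 0.69 × 5.5 = 3.795 m, so the well at 4.4 m is 0.605 m downgradient of the peak.
√(4πDt) = 10.52 m, giving peak height M/(n_e·A·√(4πDt)) = 81/(0.32 × 39 × 10.52) = 0.6170 kg/m³.
(x−vt)²/(4Dt) = (0.605)²/(4 × 1.6 × 5.5) = 0.01040; exp(−0.01040) = 0.9897.
C = 0.6170 × 0.9897 = 0.611 kg/m³.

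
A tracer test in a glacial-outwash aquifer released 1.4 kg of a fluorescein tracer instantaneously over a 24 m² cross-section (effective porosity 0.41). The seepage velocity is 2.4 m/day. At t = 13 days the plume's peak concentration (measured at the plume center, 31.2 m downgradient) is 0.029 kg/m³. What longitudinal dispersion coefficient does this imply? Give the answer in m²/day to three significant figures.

At the plume center C_max = M/(n_e·A·√(4πDt)), so D = M²/(4πt·(n_e·A·C_max)²).
n_e·A·C_max = 0.41 × 24 × 0.029 = 0.2854 kg/m.
D = 1.4²/(4π × 13 × 0.2854²) = 0.147 m²/day.

0.147 m²/day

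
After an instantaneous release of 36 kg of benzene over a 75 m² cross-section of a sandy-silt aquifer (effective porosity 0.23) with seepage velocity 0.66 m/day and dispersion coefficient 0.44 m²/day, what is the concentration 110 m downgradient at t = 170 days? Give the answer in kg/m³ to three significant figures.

0.0670 kg/m³

For an instantaneous plane source, C(x,t) = M/(n_e·A·√(4πDt)) · exp(−(x−vt)²/(4Dt)), with n_e·A the pore (flow) area.
Plume center vt = 0.66 × 170 = 112.2 m, so the well at 110 m is 2.2 m upgradient of the peak.
√(4πDt) = 30.66 m, giving peak height M/(n_e·A·√(4πDt)) = 36/(0.23 × 75 × 30.66) = 0.06807 kg/m³.
(x−vt)²/(4Dt) = (-2.2)²/(4 × 0.44 × 170) = 0.01618; exp(−0.01618) = 0.9840.
C = 0.06807 × 0.9840 = 0.0670 kg/m³.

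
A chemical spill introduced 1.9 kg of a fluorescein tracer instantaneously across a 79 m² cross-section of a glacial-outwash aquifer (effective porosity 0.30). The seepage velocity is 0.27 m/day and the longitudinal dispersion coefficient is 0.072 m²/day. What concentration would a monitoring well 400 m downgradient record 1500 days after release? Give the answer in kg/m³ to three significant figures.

0.00205 kg/m³

For an instantaneous plane source, C(x,t) = M/(n_e·A·√(4πDt)) · exp(−(x−vt)²/(4Dt)), with n_e·A the pore (flow) area.
Plume center vt = 0.27 × 1500 = 405 m, so the well at 400 m is 5 m upgradient of the peak.
√(4πDt) = 36.84 m, giving peak height M/(n_e·A·√(4πDt)) = 1.9/(0.30 × 79 × 36.84) = 0.002176 kg/m³.
(x−vt)²/(4Dt) = (-5)²/(4 × 0.072 × 1500) = 0.05787; exp(−0.05787) = 0.9438.
C = 0.002176 × 0.9438 = 0.00205 kg/m³.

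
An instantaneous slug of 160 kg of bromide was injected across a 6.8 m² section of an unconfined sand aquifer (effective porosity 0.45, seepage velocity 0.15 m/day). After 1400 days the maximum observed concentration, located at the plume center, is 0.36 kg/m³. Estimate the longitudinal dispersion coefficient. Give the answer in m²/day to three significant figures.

At the plume center C_max = M/(n_e·A·√(4πDt)), so D = M²/(4πt·(n_e·A·C_max)²).
n_e·A·C_max = 0.45 × 6.8 × 0.36 = 1.102 kg/m.
D = 160²/(4π × 1400 × 1.102²) = 1.20 m²/day.

1.20 m²/day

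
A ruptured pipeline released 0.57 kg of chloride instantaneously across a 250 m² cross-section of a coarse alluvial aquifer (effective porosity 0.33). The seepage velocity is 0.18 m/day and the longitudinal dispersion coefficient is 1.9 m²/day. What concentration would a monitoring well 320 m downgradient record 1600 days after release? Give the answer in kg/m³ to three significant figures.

For an instantaneous plane source, C(x,t) = M/(n_e·A·√(4πDt)) · exp(−(x−vt)²/(4Dt)), with n_e·A the pore (flow) area.
Plume center vt = 0.18 × 1600 = 288 m, so the well at 320 m is 32 m downgradient of the peak.
√(4πDt) = 195.5 m, giving peak height M/(n_e·A·√(4πDt)) = 0.57/(0.33 × 250 × 195.5) = 3.534e-05 kg/m³.
(x−vt)²/(4Dt) = (32)²/(4 × 1.9 × 1600) = 0.08421; exp(−0.08421) = 0.9192.
C = 3.534e-05 × 0.9192 = 3.25e-05 kg/m³.

3.25e-05 kg/m³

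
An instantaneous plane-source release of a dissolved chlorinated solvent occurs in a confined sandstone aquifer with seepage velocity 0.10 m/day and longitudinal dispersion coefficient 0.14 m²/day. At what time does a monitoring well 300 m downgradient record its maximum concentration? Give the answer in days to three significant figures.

2990 days

For the 1D instantaneous-source solution, setting ∂C/∂t = 0 at fixed x gives v²t² + 2Dt − x² = 0, so t = (√(D² + v²x²) − D)/v².
√(D² + v²x²) = √(0.14² + 0.10² × 300²) = 30.00; v² = 0.01.
t = (30.00 − 0.14)/0.01 = 2990 days (vs. the pure-advection estimate x/v = 3000 d).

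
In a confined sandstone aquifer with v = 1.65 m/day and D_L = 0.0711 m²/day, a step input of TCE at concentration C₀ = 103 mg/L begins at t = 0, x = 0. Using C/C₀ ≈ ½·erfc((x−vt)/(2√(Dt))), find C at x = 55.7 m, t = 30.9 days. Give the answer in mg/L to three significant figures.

1.26 mg/L

For a continuous step input, C/C₀ ≈ ½·erfc((x−vt)/(2√(Dt))).
vt = 1.65 × 30.9 = 50.985 m and 2√(Dt) = 2√(0.0711 × 30.9) = 2.964 m.
Argument (x−vt)/(2√(Dt)) = (55.7 − 50.985)/2.964 = 1.591; ½·erfc(1.591) = 0.01222.
C = 103 × 0.01222 = 1.26 mg/L.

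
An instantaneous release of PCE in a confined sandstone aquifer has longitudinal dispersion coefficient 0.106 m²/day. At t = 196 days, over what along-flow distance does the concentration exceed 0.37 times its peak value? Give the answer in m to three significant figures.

18.2 m

The plume is Gaussian with σ = √(2Dt) = √(2 × 0.106 × 196) = 6.446 m.
C/C_peak = exp(−Δx²/(2σ²)) = 0.37 ⇒ Δx = σ·√(−2 ln 0.37) = 6.446 × 1.410 = 9.089 m.
Width = 2Δx = 18.2 m.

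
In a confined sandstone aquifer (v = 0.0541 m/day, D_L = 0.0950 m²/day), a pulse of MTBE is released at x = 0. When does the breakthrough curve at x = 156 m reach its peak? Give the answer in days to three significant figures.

For the 1D instantaneous-source solution, setting ∂C/∂t = 0 at fixed x gives v²t² + 2Dt − x² = 0, so t = (√(D² + v²x²) − D)/v².
√(D² + v²x²) = √(0.0950² + 0.0541² × 156²) = 8.440; v² = 0.00292681.
t = (8.440 − 0.0950)/0.00292681 = 2850 days (vs. the pure-advection estimate x/v = 2880 d).

2850 days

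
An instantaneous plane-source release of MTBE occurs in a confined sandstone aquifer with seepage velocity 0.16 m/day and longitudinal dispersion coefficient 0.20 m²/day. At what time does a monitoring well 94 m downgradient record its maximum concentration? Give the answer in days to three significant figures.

580 days

For the 1D instantaneous-source solution, setting ∂C/∂t = 0 at fixed x gives v²t² + 2Dt − x² = 0, so t = (√(D² + v²x²) − D)/v².
√(D² + v²x²) = √(0.20² + 0.16² × 94²) = 15.04; v² = 0.0256.
t = (15.04 − 0.20)/0.0256 = 580 days (vs. the pure-advection estimate x/v = 588 d).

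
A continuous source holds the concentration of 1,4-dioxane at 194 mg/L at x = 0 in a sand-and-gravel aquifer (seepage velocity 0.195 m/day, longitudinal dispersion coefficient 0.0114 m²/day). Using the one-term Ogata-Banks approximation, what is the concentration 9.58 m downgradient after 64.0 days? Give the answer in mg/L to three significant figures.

192 mg/L

For a continuous step input, C/C₀ ≈ ½·erfc((x−vt)/(2√(Dt))).
vt = 0.195 × 64.0 = 12.48 m and 2√(Dt) = 2√(0.0114 × 64.0) = 1.708 m.
Argument (x−vt)/(2√(Dt)) = (9.58 − 12.48)/1.708 = -1.698; ½·erfc(-1.698) = 0.9918.
C = 194 × 0.9918 = 192 mg/L.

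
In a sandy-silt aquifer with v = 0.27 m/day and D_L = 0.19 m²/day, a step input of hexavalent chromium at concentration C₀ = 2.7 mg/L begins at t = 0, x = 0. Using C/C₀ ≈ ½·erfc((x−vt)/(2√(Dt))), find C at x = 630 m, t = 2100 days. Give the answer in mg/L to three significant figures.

0.0347 mg/L

For a continuous step input, C/C₀ ≈ ½·erfc((x−vt)/(2√(Dt))).
vt = 0.27 × 2100 = 567 m and 2√(Dt) = 2√(0.19 × 2100) = 39.95 m.
Argument (x−vt)/(2√(Dt)) = (630 − 567)/39.95 = 1.577; ½·erfc(1.577) = 0.01287.
C = 2.7 × 0.01287 = 0.0347 mg/L.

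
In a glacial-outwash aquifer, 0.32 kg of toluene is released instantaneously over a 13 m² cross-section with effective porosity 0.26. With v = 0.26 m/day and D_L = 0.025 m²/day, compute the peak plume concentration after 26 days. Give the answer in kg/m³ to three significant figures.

0.0331 kg/m³

The peak of an instantaneous 1D plume sits at x = vt; there the Gaussian factor is 1 and C_max = M/(n_e·A·√(4πDt)), where n_e·A is the pore area the mass is dissolved in.
√(4πDt) = √(4π × 0.025 × 26) = 2.858 m, so C_max = 0.32/(0.26 × 13 × 2.858) = 0.0331 kg/m³.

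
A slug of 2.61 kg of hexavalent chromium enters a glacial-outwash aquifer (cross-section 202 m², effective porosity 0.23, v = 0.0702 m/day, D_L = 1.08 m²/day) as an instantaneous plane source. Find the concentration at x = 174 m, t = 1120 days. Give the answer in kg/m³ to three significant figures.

For an instantaneous plane source, C(x,t) = M/(n_e·A·√(4πDt)) · exp(−(x−vt)²/(4Dt)), with n_e·A the pore (flow) area.
Plume center vt = 0.0702 × 1120 = 78.624 m, so the well at 174 m is 95.376 m downgradient of the peak.
√(4πDt) = 123.3 m, giving peak height M/(n_e·A·√(4πDt)) = 2.61/(0.23 × 202 × 123.3) = 0.0004556 kg/m³.
(x−vt)²/(4Dt) = (95.376)²/(4 × 1.08 × 1120) = 1.880; exp(−1.880) = 0.1526.
C = 0.0004556 × 0.1526 = 6.95e-05 kg/m³.

6.95e-05 kg/m³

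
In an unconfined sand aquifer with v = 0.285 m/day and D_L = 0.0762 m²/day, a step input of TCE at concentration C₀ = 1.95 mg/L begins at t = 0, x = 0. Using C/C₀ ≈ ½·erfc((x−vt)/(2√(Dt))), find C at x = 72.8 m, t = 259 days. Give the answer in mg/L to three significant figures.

For a continuous step input, C/C₀ ≈ ½·erfc((x−vt)/(2√(Dt))).
vt = 0.285 × 259 = 73.815 m and 2√(Dt) = 2√(0.0762 × 259) = 8.885 m.
Argument (x−vt)/(2√(Dt)) = (72.8 − 73.815)/8.885 = -0.1142; ½·erfc(-0.1142) = 0.5642.
C = 1.95 × 0.5642 = 1.10 mg/L.

1.10 mg/L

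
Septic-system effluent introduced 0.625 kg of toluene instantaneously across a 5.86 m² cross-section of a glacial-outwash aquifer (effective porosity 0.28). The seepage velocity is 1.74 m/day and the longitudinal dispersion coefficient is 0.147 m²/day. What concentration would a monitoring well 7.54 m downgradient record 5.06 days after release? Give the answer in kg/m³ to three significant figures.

For an instantaneous plane source, C(x,t) = M/(n_e·A·√(4πDt)) · exp(−(x−vt)²/(4Dt)), with n_e·A the pore (flow) area.
Plume center vt = 1.74 × 5.06 = 8.8044 m, so the well at 7.54 m is 1.2644 m upgradient of the peak.
√(4πDt) = 3.057 m, giving peak height M/(n_e·A·√(4πDt)) = 0.625/(0.28 × 5.86 × 3.057) = 0.1246 kg/m³.
(x−vt)²/(4Dt) = (-1.2644)²/(4 × 0.147 × 5.06) = 0.5373; exp(−0.5373) = 0.5843.
C = 0.1246 × 0.5843 = 0.0728 kg/m³.

0.0728 kg/m³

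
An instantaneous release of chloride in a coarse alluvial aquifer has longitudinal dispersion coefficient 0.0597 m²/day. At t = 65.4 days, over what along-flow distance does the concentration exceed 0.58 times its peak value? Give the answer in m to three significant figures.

The plume is Gaussian with σ = √(2Dt) = √(2 × 0.0597 × 65.4) = 2.794 m.
C/C_peak = exp(−Δx²/(2σ²)) = 0.58 ⇒ Δx = σ·√(−2 ln 0.58) = 2.794 × 1.044 = 2.917 m.
Width = 2Δx = 5.83 m.

5.83 m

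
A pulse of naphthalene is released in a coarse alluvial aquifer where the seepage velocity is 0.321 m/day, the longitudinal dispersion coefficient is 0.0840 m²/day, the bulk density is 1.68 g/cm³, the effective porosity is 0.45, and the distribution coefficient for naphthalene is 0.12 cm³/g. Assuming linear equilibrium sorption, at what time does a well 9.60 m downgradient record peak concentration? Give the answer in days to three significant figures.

Retardation factor R = 1 + ρ_b·K_d/n = 1 + 1.68 × 0.12/0.45 = 1.448.
Sorption retards both mechanisms: v_R = v/R = 0.2217 m/day, D_R = D/R = 0.05801 m²/day.
Peak time from v_R²t² + 2D_R t − x² = 0: t = (√(D_R² + v_R²x²) − D_R)/v_R².
√(D_R² + v_R²x²) = √(0.05801² + 0.2217² × 9.60²) = 2.129; v_R² = 0.04915.
t = (2.129 − 0.05801)/0.04915 = 42.1 days.

42.1 days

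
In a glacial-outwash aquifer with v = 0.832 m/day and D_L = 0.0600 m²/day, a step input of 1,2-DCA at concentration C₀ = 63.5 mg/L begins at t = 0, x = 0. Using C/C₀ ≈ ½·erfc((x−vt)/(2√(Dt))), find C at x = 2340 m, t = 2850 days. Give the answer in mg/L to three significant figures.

60.6 mg/L

For a continuous step input, C/C₀ ≈ ½·erfc((x−vt)/(2√(Dt))).
vt = 0.832 × 2850 = 2371.2 m and 2√(Dt) = 2√(0.0600 × 2850) = 26.15 m.
Argument (x−vt)/(2√(Dt)) = (2340 − 2371.2)/26.15 = -1.193; ½·erfc(-1.193) = 0.9542.
C = 63.5 × 0.9542 = 60.6 mg/L.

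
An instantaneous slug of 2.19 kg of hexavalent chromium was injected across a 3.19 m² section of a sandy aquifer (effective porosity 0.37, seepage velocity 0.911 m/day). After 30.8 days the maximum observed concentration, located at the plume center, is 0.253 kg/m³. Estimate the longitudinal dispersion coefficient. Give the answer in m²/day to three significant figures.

0.139 m²/day

At the plume center C_max = M/(n_e·A·√(4πDt)), so D = M²/(4πt·(n_e·A·C_max)²).
n_e·A·C_max = 0.37 × 3.19 × 0.253 = 0.2986 kg/m.
D = 2.19²/(4π × 30.8 × 0.2986²) = 0.139 m²/day.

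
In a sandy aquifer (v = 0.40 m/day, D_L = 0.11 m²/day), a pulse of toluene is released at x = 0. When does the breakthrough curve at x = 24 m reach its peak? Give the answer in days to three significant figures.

For the 1D instantaneous-source solution, setting ∂C/∂t = 0 at fixed x gives v²t² + 2Dt − x² = 0, so t = (√(D² + v²x²) − D)/v².
√(D² + v²x²) = √(0.11² + 0.40² × 24²) = 9.601; v² = 0.16.
t = (9.601 − 0.11)/0.16 = 59.3 days (vs. the pure-advection estimate x/v = 60.0 d).

59.3 days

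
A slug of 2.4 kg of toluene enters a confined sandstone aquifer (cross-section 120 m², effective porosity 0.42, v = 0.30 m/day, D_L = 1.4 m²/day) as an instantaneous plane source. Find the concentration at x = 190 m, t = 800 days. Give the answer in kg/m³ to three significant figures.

For an instantaneous plane source, C(x,t) = M/(n_e·A·√(4πDt)) · exp(−(x−vt)²/(4Dt)), with n_e·A the pore (flow) area.
Plume center vt = 0.30 × 800 = 240 m, so the well at 190 m is 50 m upgradient of the peak.
√(4πDt) = 118.6 m, giving peak height M/(n_e·A·√(4πDt)) = 2.4/(0.42 × 120 × 118.6) = 0.0004015 kg/m³.
(x−vt)²/(4Dt) = (-50)²/(4 × 1.4 × 800) = 0.5580; exp(−0.5580) = 0.5724.
C = 0.0004015 × 0.5724 = 0.000230 kg/m³.

0.000230 kg/m³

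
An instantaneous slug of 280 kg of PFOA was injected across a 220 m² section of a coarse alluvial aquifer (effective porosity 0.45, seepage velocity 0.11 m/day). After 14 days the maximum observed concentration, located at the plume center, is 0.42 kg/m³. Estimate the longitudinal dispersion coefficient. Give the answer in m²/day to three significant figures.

At the plume center C_max = M/(n_e·A·√(4πDt)), so D = M²/(4πt·(n_e·A·C_max)²).
n_e·A·C_max = 0.45 × 220 × 0.42 = 41.58 kg/m.
D = 280²/(4π × 14 × 41.58²) = 0.258 m²/day.

0.258 m²/day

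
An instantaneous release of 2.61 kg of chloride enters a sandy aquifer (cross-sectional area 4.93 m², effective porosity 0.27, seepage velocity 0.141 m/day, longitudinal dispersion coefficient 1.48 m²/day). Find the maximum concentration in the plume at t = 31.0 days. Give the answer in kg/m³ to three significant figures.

0.0817 kg/m³

The peak of an instantaneous 1D plume sits at x = vt; there the Gaussian factor is 1 and C_max = M/(n_e·A·√(4πDt)), where n_e·A is the pore area the mass is dissolved in.
√(4πDt) = √(4π × 1.48 × 31.0) = 24.01 m, so C_max = 2.61/(0.27 × 4.93 × 24.01) = 0.0817 kg/m³.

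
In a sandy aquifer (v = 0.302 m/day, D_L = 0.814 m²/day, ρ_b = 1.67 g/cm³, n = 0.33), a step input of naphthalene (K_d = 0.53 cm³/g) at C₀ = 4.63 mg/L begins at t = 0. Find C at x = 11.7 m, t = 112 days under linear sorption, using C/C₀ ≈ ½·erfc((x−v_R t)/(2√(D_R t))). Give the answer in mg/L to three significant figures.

1.67 mg/L

Retardation factor R = 1 + ρ_b·K_d/n = 1 + 1.67 × 0.53/0.33 = 3.682.
Sorption retards both mechanisms: v_R = v/R = 0.08202 m/day, D_R = D/R = 0.2211 m²/day.
v_R·t = 0.08202 × 112 = 9.18624 m; 2√(D_R t) = 9.953 m; argument = (11.7 − 9.18624)/9.953 = 0.2526.
C = C₀ × ½·erfc(0.2526) = 4.63 × 0.3605 = 1.67 mg/L.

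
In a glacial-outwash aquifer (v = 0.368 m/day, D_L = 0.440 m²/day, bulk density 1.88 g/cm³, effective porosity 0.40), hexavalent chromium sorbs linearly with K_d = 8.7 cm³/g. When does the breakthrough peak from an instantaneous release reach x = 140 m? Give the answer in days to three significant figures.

15800 days

Retardation factor R = 1 + ρ_b·K_d/n = 1 + 1.88 × 8.7/0.40 = 41.89.
Sorption retards both mechanisms: v_R = v/R = 0.008785 m/day, D_R = D/R = 0.01050 m²/day.
Peak time from v_R²t² + 2D_R t − x² = 0: t = (√(D_R² + v_R²x²) − D_R)/v_R².
√(D_R² + v_R²x²) = √(0.01050² + 0.008785² × 140²) = 1.230; v_R² = 7.718e-05.
t = (1.230 − 0.01050)/7.718e-05 = 15800 days.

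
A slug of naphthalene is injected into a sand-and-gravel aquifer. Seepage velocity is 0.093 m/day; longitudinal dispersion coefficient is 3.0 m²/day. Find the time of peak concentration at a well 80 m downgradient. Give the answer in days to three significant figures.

For the 1D instantaneous-source solution, setting ∂C/∂t = 0 at fixed x gives v²t² + 2Dt − x² = 0, so t = (√(D² + v²x²) − D)/v².
√(D² + v²x²) = √(3.0² + 0.093² × 80²) = 8.022; v² = 0.008649.
t = (8.022 − 3.0)/0.008649 = 581 days (vs. the pure-advection estimate x/v = 860 d).

581 days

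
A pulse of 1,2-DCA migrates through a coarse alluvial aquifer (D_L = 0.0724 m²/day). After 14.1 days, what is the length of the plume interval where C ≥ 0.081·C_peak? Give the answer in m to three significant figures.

6.41 m

The plume is Gaussian with σ = √(2Dt) = √(2 × 0.0724 × 14.1) = 1.429 m.
C/C_peak = exp(−Δx²/(2σ²)) = 0.081 ⇒ Δx = σ·√(−2 ln 0.081) = 1.429 × 2.242 = 3.204 m.
Width = 2Δx = 6.41 m.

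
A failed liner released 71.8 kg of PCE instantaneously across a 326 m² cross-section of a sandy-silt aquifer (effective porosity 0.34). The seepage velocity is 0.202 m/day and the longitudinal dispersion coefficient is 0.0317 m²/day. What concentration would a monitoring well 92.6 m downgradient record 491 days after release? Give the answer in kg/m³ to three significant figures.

0.0231 kg/m³

For an instantaneous plane source, C(x,t) = M/(n_e·A·√(4πDt)) · exp(−(x−vt)²/(4Dt)), with n_e·A the pore (flow) area.
Plume center vt = 0.202 × 491 = 99.182 m, so the well at 92.6 m is 6.582 m upgradient of the peak.
√(4πDt) = 13.99 m, giving peak height M/(n_e·A·√(4πDt)) = 71.8/(0.34 × 326 × 13.99) = 0.04630 kg/m³.
(x−vt)²/(4Dt) = (-6.582)²/(4 × 0.0317 × 491) = 0.6958; exp(−0.6958) = 0.4987.
C = 0.04630 × 0.4987 = 0.0231 kg/m³.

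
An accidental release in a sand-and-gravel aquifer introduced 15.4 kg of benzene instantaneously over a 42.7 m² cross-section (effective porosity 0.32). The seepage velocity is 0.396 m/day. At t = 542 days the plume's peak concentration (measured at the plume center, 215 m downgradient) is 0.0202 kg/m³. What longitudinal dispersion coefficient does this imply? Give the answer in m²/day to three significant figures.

At the plume center C_max = M/(n_e·A·√(4πDt)), so D = M²/(4πt·(n_e·A·C_max)²).
n_e·A·C_max = 0.32 × 42.7 × 0.0202 = 0.2760 kg/m.
D = 15.4²/(4π × 542 × 0.2760²) = 0.457 m²/day.

0.457 m²/day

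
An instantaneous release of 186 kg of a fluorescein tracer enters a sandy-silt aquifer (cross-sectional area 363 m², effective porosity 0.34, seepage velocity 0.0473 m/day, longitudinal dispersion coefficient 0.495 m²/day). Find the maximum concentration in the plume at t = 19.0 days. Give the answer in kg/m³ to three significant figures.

0.139 kg/m³

The peak of an instantaneous 1D plume sits at x = vt; there the Gaussian factor is 1 and C_max = M/(n_e·A·√(4πDt)), where n_e·A is the pore area the mass is dissolved in.
√(4πDt) = √(4π × 0.495 × 19.0) = 10.87 m, so C_max = 186/(0.34 × 363 × 10.87) = 0.139 kg/m³.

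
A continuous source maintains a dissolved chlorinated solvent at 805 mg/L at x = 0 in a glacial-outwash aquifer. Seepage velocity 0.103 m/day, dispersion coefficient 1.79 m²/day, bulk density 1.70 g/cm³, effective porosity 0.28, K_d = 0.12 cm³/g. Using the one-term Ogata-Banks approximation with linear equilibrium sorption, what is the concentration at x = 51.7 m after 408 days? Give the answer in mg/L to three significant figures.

Retardation factor R = 1 + ρ_b·K_d/n = 1 + 1.70 × 0.12/0.28 = 1.729.
Sorption retards both mechanisms: v_R = v/R = 0.05957 m/day, D_R = D/R = 1.035 m²/day.
v_R·t = 0.05957 × 408 = 24.30456 m; 2√(D_R t) = 41.10 m; argument = (51.7 − 24.30456)/41.10 = 0.6666.
C = C₀ × ½·erfc(0.6666) = 805 × 0.1729 = 139 mg/L.

139 mg/L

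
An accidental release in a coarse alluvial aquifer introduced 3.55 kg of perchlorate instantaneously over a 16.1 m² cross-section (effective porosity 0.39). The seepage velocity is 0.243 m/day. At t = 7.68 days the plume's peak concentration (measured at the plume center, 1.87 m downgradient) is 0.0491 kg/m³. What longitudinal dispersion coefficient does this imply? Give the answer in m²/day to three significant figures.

1.37 m²/day

At the plume center C_max = M/(n_e·A·√(4πDt)), so D = M²/(4πt·(n_e·A·C_max)²).
n_e·A·C_max = 0.39 × 16.1 × 0.0491 = 0.3083 kg/m.
D = 3.55²/(4π × 7.68 × 0.3083²) = 1.37 m²/day.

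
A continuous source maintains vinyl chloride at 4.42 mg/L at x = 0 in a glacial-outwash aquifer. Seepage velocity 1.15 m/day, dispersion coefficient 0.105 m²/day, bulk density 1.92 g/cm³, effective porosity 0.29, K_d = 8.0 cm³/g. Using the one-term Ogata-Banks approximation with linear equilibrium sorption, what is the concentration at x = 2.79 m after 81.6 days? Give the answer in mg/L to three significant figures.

Retardation factor R = 1 + ρ_b·K_d/n = 1 + 1.92 × 8.0/0.29 = 53.97.
Sorption retards both mechanisms: v_R = v/R = 0.02131 m/day, D_R = D/R = 0.001946 m²/day.
v_R·t = 0.02131 × 81.6 = 1.738896 m; 2√(D_R t) = 0.7970 m; argument = (2.79 − 1.738896)/0.7970 = 1.319.
C = C₀ × ½·erfc(1.319) = 4.42 × 0.03107 = 0.137 mg/L.

0.137 mg/L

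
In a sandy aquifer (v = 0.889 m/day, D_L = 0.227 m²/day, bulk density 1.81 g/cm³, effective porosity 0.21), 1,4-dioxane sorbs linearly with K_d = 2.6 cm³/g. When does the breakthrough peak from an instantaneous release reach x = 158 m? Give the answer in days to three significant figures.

4150 days

Retardation factor R = 1 + ρ_b·K_d/n = 1 + 1.81 × 2.6/0.21 = 23.41.
Sorption retards both mechanisms: v_R = v/R = 0.03798 m/day, D_R = D/R = 0.009697 m²/day.
Peak time from v_R²t² + 2D_R t − x² = 0: t = (√(D_R² + v_R²x²) − D_R)/v_R².
√(D_R² + v_R²x²) = √(0.009697² + 0.03798² × 158²) = 6.001; v_R² = 0.001442.
t = (6.001 − 0.009697)/0.001442 = 4150 days.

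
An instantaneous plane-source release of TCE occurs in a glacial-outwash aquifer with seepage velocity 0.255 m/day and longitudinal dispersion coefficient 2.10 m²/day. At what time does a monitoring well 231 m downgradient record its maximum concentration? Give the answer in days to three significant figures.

For the 1D instantaneous-source solution, setting ∂C/∂t = 0 at fixed x gives v²t² + 2Dt − x² = 0, so t = (√(D² + v²x²) − D)/v².
√(D² + v²x²) = √(2.10² + 0.255² × 231²) = 58.94; v² = 0.065025.
t = (58.94 − 2.10)/0.065025 = 874 days (vs. the pure-advection estimate x/v = 906 d).

874 days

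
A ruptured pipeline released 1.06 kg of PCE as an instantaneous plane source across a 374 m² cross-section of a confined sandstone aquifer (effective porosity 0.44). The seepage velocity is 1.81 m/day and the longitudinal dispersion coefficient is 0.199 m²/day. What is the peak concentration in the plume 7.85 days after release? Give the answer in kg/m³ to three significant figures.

The peak of an instantaneous 1D plume sits at x = vt; there the Gaussian factor is 1 and C_max = M/(n_e·A·√(4πDt)), where n_e·A is the pore area the mass is dissolved in.
√(4πDt) = √(4π × 0.199 × 7.85) = 4.431 m, so C_max = 1.06/(0.44 × 374 × 4.431) = 0.00145 kg/m³.

0.00145 kg/m³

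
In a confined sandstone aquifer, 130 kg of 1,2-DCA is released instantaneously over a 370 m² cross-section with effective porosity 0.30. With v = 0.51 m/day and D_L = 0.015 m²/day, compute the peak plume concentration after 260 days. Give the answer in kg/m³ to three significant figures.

The peak of an instantaneous 1D plume sits at x = vt; there the Gaussian factor is 1 and C_max = M/(n_e·A·√(4πDt)), where n_e·A is the pore area the mass is dissolved in.
√(4πDt) = √(4π × 0.015 × 260) = 7.001 m, so C_max = 130/(0.30 × 370 × 7.001) = 0.167 kg/m³.

0.167 kg/m³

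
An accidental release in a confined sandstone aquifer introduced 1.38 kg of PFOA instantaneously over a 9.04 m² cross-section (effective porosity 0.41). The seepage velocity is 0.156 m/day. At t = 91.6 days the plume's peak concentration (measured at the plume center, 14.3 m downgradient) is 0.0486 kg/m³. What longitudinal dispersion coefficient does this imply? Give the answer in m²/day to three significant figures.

At the plume center C_max = M/(n_e·A·√(4πDt)), so D = M²/(4πt·(n_e·A·C_max)²).
n_e·A·C_max = 0.41 × 9.04 × 0.0486 = 0.1801 kg/m.
D = 1.38²/(4π × 91.6 × 0.1801²) = 0.0510 m²/day.

0.0510 m²/day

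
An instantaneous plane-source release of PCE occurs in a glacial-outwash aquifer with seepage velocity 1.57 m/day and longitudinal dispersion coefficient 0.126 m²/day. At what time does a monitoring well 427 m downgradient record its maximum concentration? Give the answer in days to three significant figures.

272 days

For the 1D instantaneous-source solution, setting ∂C/∂t = 0 at fixed x gives v²t² + 2Dt − x² = 0, so t = (√(D² + v²x²) − D)/v².
√(D² + v²x²) = √(0.126² + 1.57² × 427²) = 670.4; v² = 2.4649.
t = (670.4 − 0.126)/2.4649 = 272 days (vs. the pure-advection estimate x/v = 272 d).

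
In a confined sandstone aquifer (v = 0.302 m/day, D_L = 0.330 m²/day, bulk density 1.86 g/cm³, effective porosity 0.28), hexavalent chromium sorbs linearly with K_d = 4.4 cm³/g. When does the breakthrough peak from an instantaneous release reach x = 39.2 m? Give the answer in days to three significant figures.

Retardation factor R = 1 + ρ_b·K_d/n = 1 + 1.86 × 4.4/0.28 = 30.23.
Sorption retards both mechanisms: v_R = v/R = 0.009990 m/day, D_R = D/R = 0.01092 m²/day.
Peak time from v_R²t² + 2D_R t − x² = 0: t = (√(D_R² + v_R²x²) − D_R)/v_R².
√(D_R² + v_R²x²) = √(0.01092² + 0.009990² × 39.2²) = 0.3918; v_R² = 9.980e-05.
t = (0.3918 − 0.01092)/9.980e-05 = 3820 days.

3820 days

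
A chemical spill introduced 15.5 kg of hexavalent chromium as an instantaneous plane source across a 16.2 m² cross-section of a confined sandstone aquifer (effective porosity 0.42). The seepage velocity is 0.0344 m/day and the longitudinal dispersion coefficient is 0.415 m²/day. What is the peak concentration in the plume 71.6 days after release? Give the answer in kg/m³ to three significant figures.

The peak of an instantaneous 1D plume sits at x = vt; there the Gaussian factor is 1 and C_max = M/(n_e·A·√(4πDt)), where n_e·A is the pore area the mass is dissolved in.
√(4πDt) = √(4π × 0.415 × 71.6) = 19.32 m, so C_max = 15.5/(0.42 × 16.2 × 19.32) = 0.118 kg/m³.

0.118 kg/m³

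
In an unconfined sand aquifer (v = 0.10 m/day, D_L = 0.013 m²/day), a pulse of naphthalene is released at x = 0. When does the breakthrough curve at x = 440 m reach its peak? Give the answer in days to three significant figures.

4400 days

For the 1D instantaneous-source solution, setting ∂C/∂t = 0 at fixed x gives v²t² + 2Dt − x² = 0, so t = (√(D² + v²x²) − D)/v².
√(D² + v²x²) = √(0.013² + 0.10² × 440²) = 44.00; v² = 0.01.
t = (44.00 − 0.013)/0.01 = 4400 days (vs. the pure-advection estimate x/v = 4400 d).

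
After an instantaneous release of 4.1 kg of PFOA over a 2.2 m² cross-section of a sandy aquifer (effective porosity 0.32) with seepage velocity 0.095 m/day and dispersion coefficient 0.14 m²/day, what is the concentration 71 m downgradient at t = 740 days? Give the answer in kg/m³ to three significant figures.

0.161 kg/m³

For an instantaneous plane source, C(x,t) = M/(n_e·A·√(4πDt)) · exp(−(x−vt)²/(4Dt)), with n_e·A the pore (flow) area.
Plume center vt = 0.095 × 740 = 70.3 m, so the well at 71 m is 0.7 m downgradient of the peak.
√(4πDt) = 36.08 m, giving peak height M/(n_e·A·√(4πDt)) = 4.1/(0.32 × 2.2 × 36.08) = 0.1614 kg/m³.
(x−vt)²/(4Dt) = (0.7)²/(4 × 0.14 × 740) = 0.001182; exp(−0.001182) = 0.9988.
C = 0.1614 × 0.9988 = 0.161 kg/m³.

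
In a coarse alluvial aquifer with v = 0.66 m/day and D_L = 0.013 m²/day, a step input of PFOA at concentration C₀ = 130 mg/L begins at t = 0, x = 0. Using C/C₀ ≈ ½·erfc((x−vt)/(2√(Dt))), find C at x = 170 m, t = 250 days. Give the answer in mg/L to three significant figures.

For a continuous step input, C/C₀ ≈ ½·erfc((x−vt)/(2√(Dt))).
vt = 0.66 × 250 = 165 m and 2√(Dt) = 2√(0.013 × 250) = 3.606 m.
Argument (x−vt)/(2√(Dt)) = (170 − 165)/3.606 = 1.387; ½·erfc(1.387) = 0.02491.
C = 130 × 0.02491 = 3.24 mg/L.

3.24 mg/L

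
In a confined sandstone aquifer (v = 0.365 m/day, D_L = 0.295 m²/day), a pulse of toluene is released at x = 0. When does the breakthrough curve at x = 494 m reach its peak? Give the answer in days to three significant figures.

1350 days

For the 1D instantaneous-source solution, setting ∂C/∂t = 0 at fixed x gives v²t² + 2Dt − x² = 0, so t = (√(D² + v²x²) − D)/v².
√(D² + v²x²) = √(0.295² + 0.365² × 494²) = 180.3; v² = 0.133225.
t = (180.3 − 0.295)/0.133225 = 1350 days (vs. the pure-advection estimate x/v = 1350 d).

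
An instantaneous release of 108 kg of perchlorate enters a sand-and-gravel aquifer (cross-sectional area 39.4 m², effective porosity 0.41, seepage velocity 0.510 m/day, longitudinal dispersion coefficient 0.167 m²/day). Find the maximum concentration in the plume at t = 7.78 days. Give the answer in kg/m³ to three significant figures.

1.65 kg/m³

The peak of an instantaneous 1D plume sits at x = vt; there the Gaussian factor is 1 and C_max = M/(n_e·A·√(4πDt)), where n_e·A is the pore area the mass is dissolved in.
√(4πDt) = √(4π × 0.167 × 7.78) = 4.041 m, so C_max = 108/(0.41 × 39.4 × 4.041) = 1.65 kg/m³.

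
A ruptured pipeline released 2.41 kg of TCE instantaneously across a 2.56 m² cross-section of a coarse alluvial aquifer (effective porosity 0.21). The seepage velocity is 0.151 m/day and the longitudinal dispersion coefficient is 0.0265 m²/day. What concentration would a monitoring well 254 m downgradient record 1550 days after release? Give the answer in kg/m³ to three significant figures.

0.0175 kg/m³

For an instantaneous plane source, C(x,t) = M/(n_e·A·√(4πDt)) · exp(−(x−vt)²/(4Dt)), with n_e·A the pore (flow) area.
Plume center vt = 0.151 × 1550 = 234.05 m, so the well at 254 m is 19.95 m downgradient of the peak.
√(4πDt) = 22.72 m, giving peak height M/(n_e·A·√(4πDt)) = 2.41/(0.21 × 2.56 × 22.72) = 0.1973 kg/m³.
(x−vt)²/(4Dt) = (19.95)²/(4 × 0.0265 × 1550) = 2.422; exp(−2.422) = 0.08874.
C = 0.1973 × 0.08874 = 0.0175 kg/m³.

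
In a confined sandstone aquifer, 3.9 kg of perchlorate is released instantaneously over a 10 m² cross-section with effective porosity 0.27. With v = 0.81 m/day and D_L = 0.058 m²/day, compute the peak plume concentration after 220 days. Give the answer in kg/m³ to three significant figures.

The peak of an instantaneous 1D plume sits at x = vt; there the Gaussian factor is 1 and C_max = M/(n_e·A·√(4πDt)), where n_e·A is the pore area the mass is dissolved in.
√(4πDt) = √(4π × 0.058 × 220) = 12.66 m, so C_max = 3.9/(0.27 × 10 × 12.66) = 0.114 kg/m³.

0.114 kg/m³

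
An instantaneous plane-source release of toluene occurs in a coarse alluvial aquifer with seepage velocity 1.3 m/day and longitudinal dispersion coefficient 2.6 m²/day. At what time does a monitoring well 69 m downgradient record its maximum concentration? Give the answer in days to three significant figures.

For the 1D instantaneous-source solution, setting ∂C/∂t = 0 at fixed x gives v²t² + 2Dt − x² = 0, so t = (√(D² + v²x²) − D)/v².
√(D² + v²x²) = √(2.6² + 1.3² × 69²) = 89.74; v² = 1.69.
t = (89.74 − 2.6)/1.69 = 51.6 days (vs. the pure-advection estimate x/v = 53.1 d).

51.6 days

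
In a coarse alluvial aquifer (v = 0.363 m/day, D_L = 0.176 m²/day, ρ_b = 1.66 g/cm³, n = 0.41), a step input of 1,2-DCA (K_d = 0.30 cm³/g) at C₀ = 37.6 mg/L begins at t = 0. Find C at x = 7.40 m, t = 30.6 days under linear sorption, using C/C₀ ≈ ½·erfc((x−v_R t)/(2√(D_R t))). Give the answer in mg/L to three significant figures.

5.26 mg/L

Retardation factor R = 1 + ρ_b·K_d/n = 1 + 1.66 × 0.30/0.41 = 2.215.
Sorption retards both mechanisms: v_R = v/R = 0.1639 m/day, D_R = D/R = 0.07946 m²/day.
v_R·t = 0.1639 × 30.6 = 5.01534 m; 2√(D_R t) = 3.119 m; argument = (7.40 − 5.01534)/3.119 = 0.7646.
C = C₀ × ½·erfc(0.7646) = 37.6 × 0.1398 = 5.26 mg/L.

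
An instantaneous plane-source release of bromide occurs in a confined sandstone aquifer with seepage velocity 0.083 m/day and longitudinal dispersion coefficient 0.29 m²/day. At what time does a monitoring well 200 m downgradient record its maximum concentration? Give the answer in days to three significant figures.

For the 1D instantaneous-source solution, setting ∂C/∂t = 0 at fixed x gives v²t² + 2Dt − x² = 0, so t = (√(D² + v²x²) − D)/v².
√(D² + v²x²) = √(0.29² + 0.083² × 200²) = 16.60; v² = 0.006889.
t = (16.60 − 0.29)/0.006889 = 2370 days (vs. the pure-advection estimate x/v = 2410 d).

2370 days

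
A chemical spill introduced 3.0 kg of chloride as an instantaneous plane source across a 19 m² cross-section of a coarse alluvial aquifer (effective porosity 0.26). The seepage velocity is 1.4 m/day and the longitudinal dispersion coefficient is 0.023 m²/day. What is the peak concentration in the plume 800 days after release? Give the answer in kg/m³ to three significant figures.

The peak of an instantaneous 1D plume sits at x = vt; there the Gaussian factor is 1 and C_max = M/(n_e·A·√(4πDt)), where n_e·A is the pore area the mass is dissolved in.
√(4πDt) = √(4π × 0.023 × 800) = 15.21 m, so C_max = 3.0/(0.26 × 19 × 15.21) = 0.0399 kg/m³.

0.0399 kg/m³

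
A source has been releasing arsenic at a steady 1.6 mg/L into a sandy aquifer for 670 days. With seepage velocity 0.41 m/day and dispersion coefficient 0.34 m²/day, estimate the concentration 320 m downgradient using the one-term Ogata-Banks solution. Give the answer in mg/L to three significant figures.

For a continuous step input, C/C₀ ≈ ½·erfc((x−vt)/(2√(Dt))).
vt = 0.41 × 670 = 274.7 m and 2√(Dt) = 2√(0.34 × 670) = 30.19 m.
Argument (x−vt)/(2√(Dt)) = (320 − 274.7)/30.19 = 1.500; ½·erfc(1.500) = 0.01695.
C = 1.6 × 0.01695 = 0.0271 mg/L.

0.0271 mg/L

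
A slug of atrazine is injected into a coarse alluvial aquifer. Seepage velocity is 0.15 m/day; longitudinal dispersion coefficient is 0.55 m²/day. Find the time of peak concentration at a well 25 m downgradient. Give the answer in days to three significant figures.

144 days

For the 1D instantaneous-source solution, setting ∂C/∂t = 0 at fixed x gives v²t² + 2Dt − x² = 0, so t = (√(D² + v²x²) − D)/v².
√(D² + v²x²) = √(0.55² + 0.15² × 25²) = 3.790; v² = 0.0225.
t = (3.790 − 0.55)/0.0225 = 144 days (vs. the pure-advection estimate x/v = 167 d).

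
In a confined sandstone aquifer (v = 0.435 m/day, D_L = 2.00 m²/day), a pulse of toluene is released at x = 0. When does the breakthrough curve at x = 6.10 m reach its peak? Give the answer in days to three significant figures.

6.99 days

For the 1D instantaneous-source solution, setting ∂C/∂t = 0 at fixed x gives v²t² + 2Dt − x² = 0, so t = (√(D² + v²x²) − D)/v².
√(D² + v²x²) = √(2.00² + 0.435² × 6.10²) = 3.323; v² = 0.189225.
t = (3.323 − 2.00)/0.189225 = 6.99 days (vs. the pure-advection estimate x/v = 14.0 d).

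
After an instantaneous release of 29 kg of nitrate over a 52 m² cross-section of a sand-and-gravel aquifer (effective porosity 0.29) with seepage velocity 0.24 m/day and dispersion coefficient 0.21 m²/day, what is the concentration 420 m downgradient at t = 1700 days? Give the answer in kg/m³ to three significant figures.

0.0260 kg/m³

For an instantaneous plane source, C(x,t) = M/(n_e·A·√(4πDt)) · exp(−(x−vt)²/(4Dt)), with n_e·A the pore (flow) area.
Plume center vt = 0.24 × 1700 = 408 m, so the well at 420 m is 12 m downgradient of the peak.
√(4πDt) = 66.98 m, giving peak height M/(n_e·A·√(4πDt)) = 29/(0.29 × 52 × 66.98) = 0.02871 kg/m³.
(x−vt)²/(4Dt) = (12)²/(4 × 0.21 × 1700) = 0.1008; exp(−0.1008) = 0.9041.
C = 0.02871 × 0.9041 = 0.0260 kg/m³.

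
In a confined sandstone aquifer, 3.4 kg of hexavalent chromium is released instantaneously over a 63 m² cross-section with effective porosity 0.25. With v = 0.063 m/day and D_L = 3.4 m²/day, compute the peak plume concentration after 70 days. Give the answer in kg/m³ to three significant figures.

0.00395 kg/m³

The peak of an instantaneous 1D plume sits at x = vt; there the Gaussian factor is 1 and C_max = M/(n_e·A·√(4πDt)), where n_e·A is the pore area the mass is dissolved in.
√(4πDt) = √(4π × 3.4 × 70) = 54.69 m, so C_max = 3.4/(0.25 × 63 × 54.69) = 0.00395 kg/m³.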